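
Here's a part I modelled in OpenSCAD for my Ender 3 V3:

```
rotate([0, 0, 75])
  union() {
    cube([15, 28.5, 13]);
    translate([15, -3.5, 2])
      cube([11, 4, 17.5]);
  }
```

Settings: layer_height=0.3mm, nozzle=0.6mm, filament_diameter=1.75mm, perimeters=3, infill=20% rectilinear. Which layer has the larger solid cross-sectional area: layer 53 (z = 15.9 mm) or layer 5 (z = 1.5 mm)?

Layer 53 (z = 15.9): the cube is absent (z outside [0, 13]); the cube at (15, -3.5) (footprint 11×4) is included at this height (area 44.00 mm²); Combining (union): only the 11×4 cube at (15, -3.5) is present, so the union is just that shape — area = 44.00 mm²; (whole slice rotated 75° about Z — lengths, areas and connectivity unchanged). So its area = 44.00 mm². Layer 5 (z = 1.5): the 15×28.5 cube contributes its full rectangle (area 427.50 mm²); the cube at (15, -3.5) is not intersected at this z (z outside [2, 19.5]); Combining (union): only the 15×28.5 cube is present, so the union is just that shape — area = 427.50 mm²; (whole slice rotated 75° about Z — lengths, areas and connectivity unchanged). So its area = 427.50 mm². Layer 5 is larger (427.50 vs 44.00 mm²).

layer 5 (z = 1.5 mm)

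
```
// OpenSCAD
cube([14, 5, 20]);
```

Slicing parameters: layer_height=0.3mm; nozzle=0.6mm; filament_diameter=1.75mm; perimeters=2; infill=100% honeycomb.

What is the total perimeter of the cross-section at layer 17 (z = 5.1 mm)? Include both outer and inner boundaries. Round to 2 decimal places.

At z = 5.1 mm: the 14×5 cube contributes its full rectangle (perimeter 38.00 mm). Overall, the cross-section is a single solid region. Total boundary length (outer) = 38.00 mm.

38.00 mm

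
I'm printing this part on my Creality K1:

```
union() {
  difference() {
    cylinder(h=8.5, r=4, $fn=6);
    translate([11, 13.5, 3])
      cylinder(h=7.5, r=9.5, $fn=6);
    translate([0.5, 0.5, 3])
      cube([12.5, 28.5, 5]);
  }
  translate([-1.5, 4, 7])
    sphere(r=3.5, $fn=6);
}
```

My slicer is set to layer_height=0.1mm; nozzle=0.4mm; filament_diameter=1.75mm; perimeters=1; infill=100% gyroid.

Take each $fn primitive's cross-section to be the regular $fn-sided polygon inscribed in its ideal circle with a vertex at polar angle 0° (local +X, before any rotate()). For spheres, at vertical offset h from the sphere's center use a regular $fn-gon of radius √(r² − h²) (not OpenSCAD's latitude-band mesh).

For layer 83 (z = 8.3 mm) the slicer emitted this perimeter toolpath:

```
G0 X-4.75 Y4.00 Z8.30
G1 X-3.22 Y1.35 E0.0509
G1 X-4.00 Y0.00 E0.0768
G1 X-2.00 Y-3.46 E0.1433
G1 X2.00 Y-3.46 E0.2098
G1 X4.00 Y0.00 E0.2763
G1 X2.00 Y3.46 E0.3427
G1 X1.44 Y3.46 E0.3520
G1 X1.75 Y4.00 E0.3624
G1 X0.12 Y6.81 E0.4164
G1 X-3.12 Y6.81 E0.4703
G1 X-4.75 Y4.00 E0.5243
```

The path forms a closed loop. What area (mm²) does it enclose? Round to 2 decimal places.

Apply the shoelace formula to the sequence of (X, Y) vertices; enclosed area = 61.12 mm².

61.12 mm²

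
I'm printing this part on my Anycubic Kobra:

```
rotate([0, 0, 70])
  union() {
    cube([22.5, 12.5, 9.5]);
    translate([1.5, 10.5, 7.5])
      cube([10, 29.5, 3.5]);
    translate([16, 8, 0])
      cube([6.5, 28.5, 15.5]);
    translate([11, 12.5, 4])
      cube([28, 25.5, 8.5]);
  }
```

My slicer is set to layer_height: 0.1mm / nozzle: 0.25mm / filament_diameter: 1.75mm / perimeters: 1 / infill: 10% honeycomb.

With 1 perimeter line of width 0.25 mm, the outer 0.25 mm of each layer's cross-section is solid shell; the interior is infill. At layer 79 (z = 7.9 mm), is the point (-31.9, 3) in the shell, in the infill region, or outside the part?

At z = 7.9 mm: the cube is present — its section is the full 22.5×12.5 rectangle; the cube at (1.5, 10.5) is present — its section is the full 10×29.5 rectangle; the cube at (16, 8) (footprint 6.5×28.5) is included at this height; the 28×25.5 cube at (11, 12.5) contributes its full rectangle; Merging all regions: the regions partially overlap (shared area 218.00 mm²), so overlapping operands fuse into one piece — 1 connected region; (whole slice rotated 70° about Z — lengths, areas and connectivity unchanged). Overall, the cross-section is a single solid region. Undo the 70° rotation: the query point maps to (-8.091, 31.002) in the un-rotated model frame. The nearest boundary edge runs (1.50, 12.50)→(1.50, 40.00); distance from the point to it = 9.59 mm. The point is not inside any of the regions above, so it lies outside the cross-section (9.59 mm from the nearest boundary).

outside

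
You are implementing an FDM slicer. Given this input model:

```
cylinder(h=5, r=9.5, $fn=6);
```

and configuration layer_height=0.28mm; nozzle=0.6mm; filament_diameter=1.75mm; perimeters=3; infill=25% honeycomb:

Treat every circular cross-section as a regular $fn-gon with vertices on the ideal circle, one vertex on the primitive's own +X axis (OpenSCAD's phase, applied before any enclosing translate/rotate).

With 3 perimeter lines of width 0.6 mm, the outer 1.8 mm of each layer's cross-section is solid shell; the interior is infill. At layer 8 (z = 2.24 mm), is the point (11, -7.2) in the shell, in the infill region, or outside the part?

outside

At z = 2.24 mm: the cylinder: section is a regular 6-gon, circumradius r=9.5. Overall, the cross-section is a single solid region. The nearest boundary edge runs (4.75, -8.23)→(9.50, 0.00); distance from the point to it = 4.90 mm. The point is not inside any of the regions above, so it lies outside the cross-section (4.90 mm from the nearest boundary).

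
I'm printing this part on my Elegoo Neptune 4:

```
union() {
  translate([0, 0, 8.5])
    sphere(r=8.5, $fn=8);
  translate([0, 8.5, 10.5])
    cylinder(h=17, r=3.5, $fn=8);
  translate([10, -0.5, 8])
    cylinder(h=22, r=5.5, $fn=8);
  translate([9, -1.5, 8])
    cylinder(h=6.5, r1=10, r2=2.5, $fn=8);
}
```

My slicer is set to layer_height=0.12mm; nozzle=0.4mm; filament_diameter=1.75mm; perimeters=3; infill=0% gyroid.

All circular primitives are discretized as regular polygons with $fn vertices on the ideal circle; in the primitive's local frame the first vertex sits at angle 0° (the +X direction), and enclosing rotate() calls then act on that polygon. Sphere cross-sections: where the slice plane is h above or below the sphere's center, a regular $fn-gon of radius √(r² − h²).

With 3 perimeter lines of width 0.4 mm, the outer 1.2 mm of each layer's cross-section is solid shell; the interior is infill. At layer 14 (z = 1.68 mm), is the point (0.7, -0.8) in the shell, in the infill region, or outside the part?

At z = 1.68 mm: the r=8.5 sphere slices to a regular 8-gon of circumradius 5.073 (√(r²−h²) with h=6.82 from center); the cylinder at (0, 8.5) is absent (z outside [10.5, 27.5]); the cylinder at (10, -0.5) is not intersected at this z (z outside [8, 30]); the cone at (9, -1.5) is not intersected at this z (z outside [8, 14.5]); Taking the union: only the r=8.5 sphere is present, so the union is just that shape — 1 connected region. Overall, the cross-section is a single solid region. The nearest boundary edge runs (-0.00, -5.07)→(3.59, -3.59); distance from the point to it = 3.68 mm. The point is inside the cross-section and 3.68 mm from the nearest boundary — more than the 1.2 mm shell width (3 × 0.4), so it's in the infill interior.

infill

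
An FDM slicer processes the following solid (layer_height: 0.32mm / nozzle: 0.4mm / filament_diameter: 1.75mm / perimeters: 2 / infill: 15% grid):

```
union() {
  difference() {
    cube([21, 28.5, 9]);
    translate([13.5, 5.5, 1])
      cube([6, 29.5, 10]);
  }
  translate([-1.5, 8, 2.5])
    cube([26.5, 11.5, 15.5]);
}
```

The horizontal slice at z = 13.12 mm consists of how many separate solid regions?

At z = 13.12 mm: the cube is absent (z outside [0, 9]); the cube at (13.5, 5.5) does not reach this height (z outside [1, 11]); After the difference (first − rest): the first operand is absent here, so nothing remains; the cube at (-1.5, 8) is present — its section is the full 26.5×11.5 rectangle; Merging all regions: only the 26.5×11.5 cube at (-1.5, 8) is present, so the union is just that shape — 1 connected region. The result has 1 disconnected region.

1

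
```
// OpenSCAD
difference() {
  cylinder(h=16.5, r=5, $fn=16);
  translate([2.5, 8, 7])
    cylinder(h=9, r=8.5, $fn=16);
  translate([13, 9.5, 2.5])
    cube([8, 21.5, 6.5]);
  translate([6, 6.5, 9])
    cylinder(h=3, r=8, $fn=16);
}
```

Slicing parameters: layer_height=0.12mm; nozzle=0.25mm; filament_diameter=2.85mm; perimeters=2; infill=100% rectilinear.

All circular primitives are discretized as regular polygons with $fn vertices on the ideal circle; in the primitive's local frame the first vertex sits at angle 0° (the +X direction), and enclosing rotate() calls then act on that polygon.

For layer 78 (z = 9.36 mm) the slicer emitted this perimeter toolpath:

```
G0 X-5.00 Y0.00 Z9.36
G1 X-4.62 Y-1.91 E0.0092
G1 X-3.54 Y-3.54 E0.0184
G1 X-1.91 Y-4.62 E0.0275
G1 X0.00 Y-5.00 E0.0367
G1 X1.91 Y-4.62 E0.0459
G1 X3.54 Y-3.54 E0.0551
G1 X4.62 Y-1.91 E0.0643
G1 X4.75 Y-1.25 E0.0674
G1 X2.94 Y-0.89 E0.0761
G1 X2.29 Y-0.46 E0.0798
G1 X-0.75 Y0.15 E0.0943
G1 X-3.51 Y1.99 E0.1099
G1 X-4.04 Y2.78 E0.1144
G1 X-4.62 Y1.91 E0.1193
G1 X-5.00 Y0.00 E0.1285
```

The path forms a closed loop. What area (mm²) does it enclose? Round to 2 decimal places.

Apply the shoelace formula to the sequence of (X, Y) vertices; enclosed area = 41.22 mm².

41.22 mm²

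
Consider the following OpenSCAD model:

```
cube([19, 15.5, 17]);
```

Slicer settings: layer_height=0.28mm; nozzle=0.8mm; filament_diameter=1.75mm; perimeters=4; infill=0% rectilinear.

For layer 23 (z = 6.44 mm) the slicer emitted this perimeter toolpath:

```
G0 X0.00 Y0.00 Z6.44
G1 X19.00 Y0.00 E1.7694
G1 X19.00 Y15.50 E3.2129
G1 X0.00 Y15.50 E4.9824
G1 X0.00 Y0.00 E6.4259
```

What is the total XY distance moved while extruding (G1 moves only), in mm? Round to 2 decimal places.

Sum the Euclidean lengths of each G1 segment: total = 69.00 mm.

69.00 mm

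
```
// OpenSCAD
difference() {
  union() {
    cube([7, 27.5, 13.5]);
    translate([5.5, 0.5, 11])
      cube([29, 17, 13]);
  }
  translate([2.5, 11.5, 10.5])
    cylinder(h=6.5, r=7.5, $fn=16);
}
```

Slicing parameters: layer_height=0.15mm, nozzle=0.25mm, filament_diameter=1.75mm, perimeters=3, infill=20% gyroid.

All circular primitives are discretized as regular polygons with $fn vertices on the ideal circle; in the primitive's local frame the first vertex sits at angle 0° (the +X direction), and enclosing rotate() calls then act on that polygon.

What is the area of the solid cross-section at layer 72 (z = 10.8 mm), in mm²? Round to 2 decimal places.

94.02 mm²

At z = 10.8 mm: the 7×27.5 cube contributes its full rectangle (area 192.50 mm²); the cube at (5.5, 0.5) is absent (z outside [11, 24]); Taking the union: only the 7×27.5 cube is present, so the union is just that shape — area = 192.50 mm²; the r=7.5 cylinder at (2.5, 11.5) gives a regular 16-gon of circumradius 7.5 (constant along its height) (area = (16/2)·7.500²·sin(360°/16) = 172.21 mm²); Subtracting the remaining from the first: starting from that combined region (192.50 mm²), the r=7.5 cylinder at (2.5, 11.5) partially overlaps it — only the 98.48 mm² overlap (of its 172.21 mm²) is removed, clipping the outline — area = 94.02 mm². Overall, the cross-section has 2 separate islands. Net area = 94.02 mm².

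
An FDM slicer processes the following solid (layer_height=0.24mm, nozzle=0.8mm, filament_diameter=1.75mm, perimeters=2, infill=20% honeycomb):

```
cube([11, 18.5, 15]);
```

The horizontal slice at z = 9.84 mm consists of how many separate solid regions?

At z = 9.84 mm: the cube is present — its section is the full 11×18.5 rectangle. The result has 1 disconnected region.

1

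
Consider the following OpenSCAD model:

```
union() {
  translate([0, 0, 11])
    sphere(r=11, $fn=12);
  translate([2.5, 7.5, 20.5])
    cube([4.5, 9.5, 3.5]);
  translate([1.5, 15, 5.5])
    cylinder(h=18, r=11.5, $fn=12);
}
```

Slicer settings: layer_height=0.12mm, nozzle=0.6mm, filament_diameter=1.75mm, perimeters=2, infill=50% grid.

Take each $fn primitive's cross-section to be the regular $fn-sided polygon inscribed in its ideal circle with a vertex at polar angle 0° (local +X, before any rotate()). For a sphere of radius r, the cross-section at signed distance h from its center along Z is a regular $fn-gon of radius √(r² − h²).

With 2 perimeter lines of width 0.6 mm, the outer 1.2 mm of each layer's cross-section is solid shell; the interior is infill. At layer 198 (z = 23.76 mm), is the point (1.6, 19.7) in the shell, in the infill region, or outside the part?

At z = 23.76 mm: the sphere is absent (|z−center|=12.760 > r=11); the cube at (2.5, 7.5) is present — its section is the full 4.5×9.5 rectangle; the cylinder at (1.5, 15) does not reach this height (z outside [5.5, 23.5]); Taking the union: only the 4.5×9.5 cube at (2.5, 7.5) is present, so the union is just that shape — 1 connected region. Overall, the cross-section is a single solid region. The nearest boundary edge runs (7.00, 17.00)→(2.50, 17.00); distance from the point to it = 2.85 mm. The point is not inside any of the regions above, so it lies outside the cross-section (2.85 mm from the nearest boundary).

outside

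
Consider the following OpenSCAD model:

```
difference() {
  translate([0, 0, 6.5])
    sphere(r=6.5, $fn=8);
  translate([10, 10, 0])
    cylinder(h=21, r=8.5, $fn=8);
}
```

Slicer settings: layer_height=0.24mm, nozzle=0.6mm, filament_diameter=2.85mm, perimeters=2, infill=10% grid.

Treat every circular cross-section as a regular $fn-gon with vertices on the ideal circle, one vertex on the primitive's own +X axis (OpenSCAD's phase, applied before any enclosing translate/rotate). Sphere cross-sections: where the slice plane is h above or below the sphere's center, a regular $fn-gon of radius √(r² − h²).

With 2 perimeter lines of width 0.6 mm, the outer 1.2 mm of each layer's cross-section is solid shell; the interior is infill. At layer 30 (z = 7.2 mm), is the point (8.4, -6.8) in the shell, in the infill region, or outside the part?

outside

At z = 7.2 mm: the r=6.5 sphere slices to a regular 8-gon of circumradius 6.462 (√(r²−h²) with h=0.7 from center); the r=8.5 cylinder at (10, 10) gives a regular 8-gon of circumradius 8.5 (constant along its height); Subtracting the remaining from the first: starting from the r=6.5 sphere, the r=8.5 cylinder at (10, 10) partially overlaps it — only the 0.81 mm² overlap (of its 204.35 mm²) is removed, clipping the outline — 1 connected region. Overall, the cross-section is a single solid region. The nearest boundary edge runs (6.46, 0.00)→(4.57, -4.57); distance from the point to it = 4.43 mm. The point is not inside any of the regions above, so it lies outside the cross-section (4.43 mm from the nearest boundary).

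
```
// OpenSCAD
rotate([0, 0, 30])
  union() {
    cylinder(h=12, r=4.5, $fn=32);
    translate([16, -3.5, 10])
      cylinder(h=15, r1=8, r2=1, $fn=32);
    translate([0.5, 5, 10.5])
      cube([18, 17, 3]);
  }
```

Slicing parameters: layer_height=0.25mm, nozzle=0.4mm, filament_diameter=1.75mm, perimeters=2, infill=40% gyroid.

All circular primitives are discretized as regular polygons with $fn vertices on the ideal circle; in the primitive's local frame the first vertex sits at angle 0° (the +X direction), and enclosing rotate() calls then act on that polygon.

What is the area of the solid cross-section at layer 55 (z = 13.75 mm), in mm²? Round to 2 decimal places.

121.93 mm²

At z = 13.75 mm: the cylinder is not intersected at this z (z outside [0, 12]); the cone at (16, -3.5) (r1=8→r2=1) has section circumradius 6.250 here — a regular 32-gon (area = (32/2)·6.250²·sin(360°/32) = 121.93 mm²); the cube at (0.5, 5) does not reach this height (z outside [10.5, 13.5]); Taking the union: only the cone at (16, -3.5) is present, so the union is just that shape — area = 121.93 mm²; (rotated 30° about Z; rotation is an isometry so areas/perimeters/island counts are preserved). Overall, the cross-section is a single solid region. Net area = 121.93 mm².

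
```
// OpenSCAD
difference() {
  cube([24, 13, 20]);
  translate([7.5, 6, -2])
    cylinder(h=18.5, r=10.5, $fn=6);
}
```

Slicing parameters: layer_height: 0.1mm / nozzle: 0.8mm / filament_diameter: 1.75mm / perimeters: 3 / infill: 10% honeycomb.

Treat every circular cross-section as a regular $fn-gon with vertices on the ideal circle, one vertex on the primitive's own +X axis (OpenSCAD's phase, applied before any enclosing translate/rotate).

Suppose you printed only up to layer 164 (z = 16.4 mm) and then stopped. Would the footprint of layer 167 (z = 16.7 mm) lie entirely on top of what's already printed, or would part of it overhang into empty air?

Compare the two slices. At z = 16.4: the 24×13 cube contributes its full rectangle (area 312.00 mm²); the r=10.5 cylinder at (7.5, 6) gives a regular 6-gon of circumradius 10.5 (constant along its height) (area = (6/2)·10.500²·sin(360°/6) = 286.44 mm²); Taking the first minus the rest: starting from the 24×13 cube (312.00 mm²), the r=10.5 cylinder at (7.5, 6) partially overlaps it — only the 208.34 mm² overlap (of its 286.44 mm²) is removed, clipping the outline — area = 103.66 mm². At z = 16.7: the cube is present — its section is the full 24×13 rectangle (area 312.00 mm²); the cylinder at (7.5, 6) does not reach this height (z outside [-2, 16.5]); After the difference (first − rest): none of the subtracted shapes is present at this height, so the 24×13 cube is unchanged — area = 312.00 mm². Checking containment: at z = 16.7 the cross-section extends beyond the z = 16.4 cross-section by about 208.34 mm².

part overhangs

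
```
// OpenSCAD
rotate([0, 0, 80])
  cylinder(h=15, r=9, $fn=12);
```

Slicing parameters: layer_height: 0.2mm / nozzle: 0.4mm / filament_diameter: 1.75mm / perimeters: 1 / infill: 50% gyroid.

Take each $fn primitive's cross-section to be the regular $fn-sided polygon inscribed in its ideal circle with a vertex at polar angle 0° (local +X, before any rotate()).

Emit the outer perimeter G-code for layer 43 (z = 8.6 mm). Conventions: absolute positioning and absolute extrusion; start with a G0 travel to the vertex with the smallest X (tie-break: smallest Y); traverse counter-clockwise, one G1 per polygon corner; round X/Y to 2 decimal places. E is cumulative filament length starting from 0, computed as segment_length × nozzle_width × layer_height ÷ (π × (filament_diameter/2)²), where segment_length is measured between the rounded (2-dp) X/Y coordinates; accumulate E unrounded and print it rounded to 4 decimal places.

At z = 8.6 mm: the r=9 cylinder gives a regular 12-gon of circumradius 9 (constant along its height); (whole slice rotated 80° about Z — lengths, areas and connectivity unchanged). The outline is a single polygon with 12 vertices. Extrusion per mm of travel: 0.4 × 0.2 / (π × 0.875²) = 0.033260. Accumulating E over each segment gives final E = 1.8594.

G0 X-8.86 Y1.56 Z8.60
G1 X-8.46 Y-3.08 E0.1549
G1 X-5.79 Y-6.89 E0.3096
G1 X-1.56 Y-8.86 E0.4648
G1 X3.08 Y-8.46 E0.6197
G1 X6.89 Y-5.79 E0.7745
G1 X8.86 Y-1.56 E0.9297
G1 X8.46 Y3.08 E1.0846
G1 X5.79 Y6.89 E1.2393
G1 X1.56 Y8.86 E1.3945
G1 X-3.08 Y8.46 E1.5494
G1 X-6.89 Y5.79 E1.7042
G1 X-8.86 Y1.56 E1.8594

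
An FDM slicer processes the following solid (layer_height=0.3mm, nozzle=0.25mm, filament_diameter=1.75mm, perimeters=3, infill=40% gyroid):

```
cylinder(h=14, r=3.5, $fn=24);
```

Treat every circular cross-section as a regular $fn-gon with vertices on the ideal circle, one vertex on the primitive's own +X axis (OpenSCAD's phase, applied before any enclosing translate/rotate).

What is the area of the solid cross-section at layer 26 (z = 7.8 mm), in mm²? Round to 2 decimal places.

At z = 7.8 mm: the cylinder: section is a regular 24-gon, circumradius r=3.5 (area = (24/2)·3.500²·sin(360°/24) = 38.05 mm²). Overall, the cross-section is a single solid region. Net area = 38.05 mm².

38.05 mm²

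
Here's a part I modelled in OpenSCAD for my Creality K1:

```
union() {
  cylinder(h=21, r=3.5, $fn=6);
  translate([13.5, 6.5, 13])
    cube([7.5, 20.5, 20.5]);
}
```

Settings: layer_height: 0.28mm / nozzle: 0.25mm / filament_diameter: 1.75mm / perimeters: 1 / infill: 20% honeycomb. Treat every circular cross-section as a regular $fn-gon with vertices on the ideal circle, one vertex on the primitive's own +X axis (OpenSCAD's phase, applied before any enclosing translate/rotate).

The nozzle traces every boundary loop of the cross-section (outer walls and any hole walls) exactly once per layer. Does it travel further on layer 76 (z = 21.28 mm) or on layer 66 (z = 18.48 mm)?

Layer 76 (z = 21.28): the cylinder is absent (z outside [0, 21]); the cube at (13.5, 6.5) (footprint 7.5×20.5) is included at this height (perimeter 56.00 mm); Merging all regions: only the 7.5×20.5 cube at (13.5, 6.5) is present, so the union is just that shape — boundary = 56.00 mm. So its perimeter = 56.00 mm. Layer 66 (z = 18.48): the r=3.5 cylinder gives a regular 6-gon of circumradius 3.5 (constant along its height) (perimeter = 2·6·3.500·sin(180°/6) = 21.00 mm); the 7.5×20.5 cube at (13.5, 6.5) contributes its full rectangle (perimeter 56.00 mm); Combining (union): the 2 present regions are separate (no shared area or edge), so areas and boundary lengths simply add and each stays a separate island — boundary = 77.00 mm. So its perimeter = 77.00 mm. Layer 66 is larger (77.00 vs 56.00 mm).

layer 66 (z = 18.48 mm)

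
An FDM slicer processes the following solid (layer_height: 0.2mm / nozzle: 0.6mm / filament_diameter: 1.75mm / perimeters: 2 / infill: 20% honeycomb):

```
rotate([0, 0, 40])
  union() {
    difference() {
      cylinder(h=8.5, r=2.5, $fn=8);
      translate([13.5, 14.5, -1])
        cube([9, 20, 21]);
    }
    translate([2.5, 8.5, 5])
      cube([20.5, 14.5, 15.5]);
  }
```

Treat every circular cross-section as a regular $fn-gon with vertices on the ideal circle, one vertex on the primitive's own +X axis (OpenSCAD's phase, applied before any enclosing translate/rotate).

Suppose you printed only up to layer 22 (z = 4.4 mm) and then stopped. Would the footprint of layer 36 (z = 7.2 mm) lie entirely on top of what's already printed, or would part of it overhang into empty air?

Compare the two slices. At z = 4.4: the cylinder: section is a regular 8-gon, circumradius r=2.5 (area = (8/2)·2.500²·sin(360°/8) = 17.68 mm²); the cube at (13.5, 14.5) is present — its section is the full 9×20 rectangle (area 180.00 mm²); Taking the first minus the rest: starting from the r=2.5 cylinder (17.68 mm²), the 9×20 cube at (13.5, 14.5) misses the remaining region (no effect) — area = 17.68 mm²; the cube at (2.5, 8.5) is not intersected at this z (z outside [5, 20.5]); Combining (union): only the result so far is present, so the union is just that shape — area = 17.68 mm²; (rotated 40° about Z; rotation is an isometry so areas/perimeters/island counts are preserved). At z = 7.2: the cylinder: section is a regular 8-gon, circumradius r=2.5 (area = (8/2)·2.500²·sin(360°/8) = 17.68 mm²); the cube at (13.5, 14.5) (footprint 9×20) is included at this height (area 180.00 mm²); Taking the first minus the rest: starting from the r=2.5 cylinder (17.68 mm²), the 9×20 cube at (13.5, 14.5) misses the remaining region (no effect) — area = 17.68 mm²; the cube at (2.5, 8.5) (footprint 20.5×14.5) is included at this height (area 297.25 mm²); Combining (union): the 2 present regions are separate (no shared area or edge), so areas and boundary lengths simply add and each stays a separate island — area = 314.93 mm²; (rotated 40° about Z; rotation is an isometry so areas/perimeters/island counts are preserved). Checking containment: at z = 7.2 the cross-section extends beyond the z = 4.4 cross-section by about 297.25 mm².

part overhangs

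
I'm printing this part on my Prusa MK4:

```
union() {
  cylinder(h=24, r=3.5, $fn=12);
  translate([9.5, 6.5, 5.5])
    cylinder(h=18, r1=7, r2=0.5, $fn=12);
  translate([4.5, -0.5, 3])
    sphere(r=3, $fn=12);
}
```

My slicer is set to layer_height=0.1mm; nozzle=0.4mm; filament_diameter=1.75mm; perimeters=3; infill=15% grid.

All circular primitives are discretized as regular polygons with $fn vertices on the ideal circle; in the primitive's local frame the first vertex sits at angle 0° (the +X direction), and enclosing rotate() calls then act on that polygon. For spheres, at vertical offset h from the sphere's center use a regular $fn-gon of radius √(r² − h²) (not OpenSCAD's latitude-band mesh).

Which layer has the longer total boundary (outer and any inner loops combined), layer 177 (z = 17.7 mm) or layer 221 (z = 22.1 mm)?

layer 177 (z = 17.7 mm)

Layer 177 (z = 17.7): the r=3.5 cylinder contributes a regular 12-gon of circumradius 3.5 (perimeter = 2·12·3.500·sin(180°/12) = 21.74 mm); the cone at (9.5, 6.5): at t=0.678 of its height the radius interpolates to r₁+(r₂−r₁)t = 2.594, giving a regular 12-gon of that circumradius (perimeter = 2·12·2.594·sin(180°/12) = 16.12 mm); the sphere at (4.5, -0.5) is not intersected at this z (|z−center|=14.700 > r=3); Taking the union: the 2 present regions are separate (no shared area or edge), so areas and boundary lengths simply add and each stays a separate island — boundary = 37.86 mm. So its perimeter = 37.86 mm. Layer 221 (z = 22.1): the r=3.5 cylinder contributes a regular 12-gon of circumradius 3.5 (perimeter = 2·12·3.500·sin(180°/12) = 21.74 mm); the cone at (9.5, 6.5) (r1=7→r2=0.5) has section circumradius 1.006 here — a regular 12-gon (perimeter = 2·12·1.006·sin(180°/12) = 6.25 mm); the sphere at (4.5, -0.5) does not reach this height (|z−center|=19.100 > r=3); Merging all regions: the 2 present regions are separate (no shared area or edge), so areas and boundary lengths simply add and each stays a separate island — boundary = 27.99 mm. So its perimeter = 27.99 mm. Layer 177 is larger (37.86 vs 27.99 mm).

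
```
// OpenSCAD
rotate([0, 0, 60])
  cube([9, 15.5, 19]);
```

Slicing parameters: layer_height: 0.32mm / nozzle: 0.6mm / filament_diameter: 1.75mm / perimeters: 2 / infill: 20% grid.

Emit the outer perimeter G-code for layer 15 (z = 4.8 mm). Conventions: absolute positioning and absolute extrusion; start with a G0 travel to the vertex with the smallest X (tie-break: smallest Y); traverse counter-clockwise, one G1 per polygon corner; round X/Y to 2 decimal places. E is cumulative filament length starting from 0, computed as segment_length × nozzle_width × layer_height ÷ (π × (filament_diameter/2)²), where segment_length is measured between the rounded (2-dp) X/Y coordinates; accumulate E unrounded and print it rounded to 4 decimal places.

G0 X-13.42 Y7.75 Z4.80
G1 X0.00 Y0.00 E1.2370
G1 X4.50 Y7.79 E1.9552
G1 X-8.92 Y15.54 E3.1922
G1 X-13.42 Y7.75 E3.9103

At z = 4.8 mm: the cube (footprint 9×15.5) is included at this height; (rotated 60° about Z; rotation is an isometry so areas/perimeters/island counts are preserved). The outline is a single polygon with 4 vertices. Extrusion per mm of travel: 0.6 × 0.32 / (π × 0.875²) = 0.079824. Accumulating E over each segment gives final E = 3.9103.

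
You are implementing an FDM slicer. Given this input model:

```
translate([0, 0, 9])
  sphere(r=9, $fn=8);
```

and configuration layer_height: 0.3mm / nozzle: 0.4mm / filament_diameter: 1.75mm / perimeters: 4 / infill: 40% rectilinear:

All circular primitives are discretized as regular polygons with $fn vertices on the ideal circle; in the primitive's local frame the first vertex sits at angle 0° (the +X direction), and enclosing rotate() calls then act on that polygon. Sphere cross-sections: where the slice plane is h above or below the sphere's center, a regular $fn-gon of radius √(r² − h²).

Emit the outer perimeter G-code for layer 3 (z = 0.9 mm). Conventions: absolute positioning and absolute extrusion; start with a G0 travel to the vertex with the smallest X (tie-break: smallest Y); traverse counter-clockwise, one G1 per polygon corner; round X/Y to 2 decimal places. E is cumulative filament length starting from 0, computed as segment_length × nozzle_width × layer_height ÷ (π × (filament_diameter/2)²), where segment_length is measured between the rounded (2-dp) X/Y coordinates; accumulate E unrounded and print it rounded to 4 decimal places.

At z = 0.9 mm: the r=9 sphere slices to a regular 8-gon of circumradius 3.923 (√(r²−h²) with h=8.1 from center). The outline is a single polygon with 8 vertices. Extrusion per mm of travel: 0.4 × 0.3 / (π × 0.875²) = 0.049890. Accumulating E over each segment gives final E = 1.1971.

G0 X-3.92 Y0.00 Z0.90
G1 X-2.77 Y-2.77 E0.1496
G1 X0.00 Y-3.92 E0.2993
G1 X2.77 Y-2.77 E0.4489
G1 X3.92 Y0.00 E0.5985
G1 X2.77 Y2.77 E0.7482
G1 X0.00 Y3.92 E0.8978
G1 X-2.77 Y2.77 E1.0474
G1 X-3.92 Y0.00 E1.1971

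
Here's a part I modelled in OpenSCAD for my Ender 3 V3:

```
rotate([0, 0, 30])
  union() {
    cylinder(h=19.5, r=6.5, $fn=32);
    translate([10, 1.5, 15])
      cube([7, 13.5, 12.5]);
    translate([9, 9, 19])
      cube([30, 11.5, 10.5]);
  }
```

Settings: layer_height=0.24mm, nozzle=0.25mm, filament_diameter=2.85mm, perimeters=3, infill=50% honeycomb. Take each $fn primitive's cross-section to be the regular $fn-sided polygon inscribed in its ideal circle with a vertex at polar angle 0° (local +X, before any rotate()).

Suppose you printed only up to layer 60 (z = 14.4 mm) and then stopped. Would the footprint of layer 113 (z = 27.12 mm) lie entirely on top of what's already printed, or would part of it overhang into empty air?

Compare the two slices. At z = 14.4: the r=6.5 cylinder contributes a regular 32-gon of circumradius 6.5 (area = (32/2)·6.500²·sin(360°/32) = 131.88 mm²); the cube at (10, 1.5) does not reach this height (z outside [15, 27.5]); the cube at (9, 9) is absent (z outside [19, 29.5]); Taking the union: only the r=6.5 cylinder is present, so the union is just that shape — area = 131.88 mm²; (whole slice rotated 30° about Z — lengths, areas and connectivity unchanged). At z = 27.12: the cylinder does not reach this height (z outside [0, 19.5]); the 7×13.5 cube at (10, 1.5) contributes its full rectangle (area 94.50 mm²); the cube at (9, 9) (footprint 30×11.5) is included at this height (area 345.00 mm²); Taking the union: the regions partially overlap — summed areas 439.50 mm² minus the doubly-counted overlap 42.00 mm² gives 397.50 mm² — area = 397.50 mm²; (rotated 30° about Z; rotation is an isometry so areas/perimeters/island counts are preserved). Checking containment: at z = 27.12 the cross-section extends beyond the z = 14.4 cross-section by about 397.50 mm².

part overhangs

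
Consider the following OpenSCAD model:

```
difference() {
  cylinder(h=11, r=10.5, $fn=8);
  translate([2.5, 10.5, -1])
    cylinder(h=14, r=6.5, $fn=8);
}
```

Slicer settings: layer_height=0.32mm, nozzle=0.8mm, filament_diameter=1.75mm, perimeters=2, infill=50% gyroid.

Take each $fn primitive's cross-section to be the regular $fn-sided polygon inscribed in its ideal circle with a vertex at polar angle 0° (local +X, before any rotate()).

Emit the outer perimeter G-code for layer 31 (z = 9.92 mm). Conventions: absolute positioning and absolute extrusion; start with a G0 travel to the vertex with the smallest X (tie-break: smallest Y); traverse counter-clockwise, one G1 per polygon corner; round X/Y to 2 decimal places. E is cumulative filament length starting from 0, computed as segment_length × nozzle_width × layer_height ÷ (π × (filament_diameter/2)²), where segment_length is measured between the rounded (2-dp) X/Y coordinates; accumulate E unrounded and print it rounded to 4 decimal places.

G0 X-10.50 Y0.00 Z9.92
G1 X-7.42 Y-7.42 E0.8551
G1 X0.00 Y-10.50 E1.7101
G1 X7.42 Y-7.42 E2.5652
G1 X10.50 Y0.00 E3.4203
G1 X7.58 Y7.06 E4.2334
G1 X7.10 Y5.90 E4.3670
G1 X2.50 Y4.00 E4.8967
G1 X-2.10 Y5.90 E5.4264
G1 X-3.41 Y9.09 E5.7935
G1 X-7.42 Y7.42 E6.2558
G1 X-10.50 Y0.00 E7.1108

At z = 9.92 mm: the r=10.5 cylinder contributes a regular 8-gon of circumradius 10.5; the cylinder at (2.5, 10.5): section is a regular 8-gon, circumradius r=6.5; After the difference (first − rest): starting from the r=10.5 cylinder, the r=6.5 cylinder at (2.5, 10.5) partially overlaps it — only the 42.56 mm² overlap (of its 119.50 mm²) is removed, clipping the outline — 1 connected region. The outline is a single polygon with 11 vertices. Extrusion per mm of travel: 0.8 × 0.32 / (π × 0.875²) = 0.106432. Accumulating E over each segment gives final E = 7.1108.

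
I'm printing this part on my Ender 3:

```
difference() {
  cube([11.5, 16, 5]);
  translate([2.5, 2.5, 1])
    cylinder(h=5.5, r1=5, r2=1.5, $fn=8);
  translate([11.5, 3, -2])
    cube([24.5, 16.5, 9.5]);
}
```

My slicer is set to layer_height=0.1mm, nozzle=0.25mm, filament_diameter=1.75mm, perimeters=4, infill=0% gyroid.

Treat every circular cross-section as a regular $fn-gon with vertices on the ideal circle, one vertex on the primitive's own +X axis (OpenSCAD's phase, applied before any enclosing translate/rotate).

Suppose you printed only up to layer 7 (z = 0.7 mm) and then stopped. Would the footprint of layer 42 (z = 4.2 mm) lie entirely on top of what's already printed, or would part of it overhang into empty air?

Compare the two slices. At z = 0.7: the 11.5×16 cube contributes its full rectangle (area 184.00 mm²); the cone at (2.5, 2.5) does not reach this height (z outside [1, 6.5]); the cube at (11.5, 3) (footprint 24.5×16.5) is included at this height (area 404.25 mm²); Subtracting the remaining from the first: starting from the 11.5×16 cube (184.00 mm²), the 24.5×16.5 cube at (11.5, 3) misses the remaining region (no effect) — area = 184.00 mm². At z = 4.2: the cube (footprint 11.5×16) is included at this height (area 184.00 mm²); the cone at (2.5, 2.5) contributes a regular 8-gon of circumradius 2.964 (interpolated between r1=5 and r2=1.5 at t=0.582) (area = (8/2)·2.964²·sin(360°/8) = 24.84 mm²); the cube at (11.5, 3) (footprint 24.5×16.5) is included at this height (area 404.25 mm²); Subtracting the remaining from the first: starting from the 11.5×16 cube (184.00 mm²), the cone at (2.5, 2.5) partially overlaps it — only the 23.80 mm² overlap (of its 24.84 mm²) is removed, clipping the outline; the 24.5×16.5 cube at (11.5, 3) misses the remaining region (no effect) — area = 160.20 mm². Checking containment: the cross-section at z = 4.2 is a subset of the cross-section at z = 0.7.

entirely on top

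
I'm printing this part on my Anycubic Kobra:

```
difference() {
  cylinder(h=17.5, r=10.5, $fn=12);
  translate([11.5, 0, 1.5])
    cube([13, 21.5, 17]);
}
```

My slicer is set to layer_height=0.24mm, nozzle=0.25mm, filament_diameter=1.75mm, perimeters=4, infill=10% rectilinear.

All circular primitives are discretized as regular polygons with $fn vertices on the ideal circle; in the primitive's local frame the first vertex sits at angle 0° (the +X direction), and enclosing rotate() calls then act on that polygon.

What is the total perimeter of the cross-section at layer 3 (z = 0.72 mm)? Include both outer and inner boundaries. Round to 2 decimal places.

At z = 0.72 mm: the r=10.5 cylinder gives a regular 12-gon of circumradius 10.5 (constant along its height) (perimeter = 2·12·10.500·sin(180°/12) = 65.22 mm); the cube at (11.5, 0) is not intersected at this z (z outside [1.5, 18.5]); Taking the first minus the rest: none of the subtracted shapes is present at this height, so the r=10.5 cylinder is unchanged — boundary = 65.22 mm. Overall, the cross-section is a single solid region. Total boundary length (outer) = 65.22 mm.

65.22 mm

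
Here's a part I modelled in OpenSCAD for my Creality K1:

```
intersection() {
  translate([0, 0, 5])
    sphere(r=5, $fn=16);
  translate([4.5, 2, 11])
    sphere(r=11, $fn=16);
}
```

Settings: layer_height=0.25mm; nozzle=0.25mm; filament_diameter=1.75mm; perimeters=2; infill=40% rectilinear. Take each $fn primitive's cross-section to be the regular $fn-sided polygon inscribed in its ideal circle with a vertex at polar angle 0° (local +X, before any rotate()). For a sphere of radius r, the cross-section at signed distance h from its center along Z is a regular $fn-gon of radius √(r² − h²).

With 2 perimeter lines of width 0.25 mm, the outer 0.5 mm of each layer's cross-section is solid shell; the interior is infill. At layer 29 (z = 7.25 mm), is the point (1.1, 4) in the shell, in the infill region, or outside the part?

At z = 7.25 mm: the r=5 sphere contributes a regular 16-gon of circumradius √(5²−2.25²) = 4.465; the r=11 sphere at (4.5, 2) slices to a regular 16-gon of circumradius 10.341 (√(r²−h²) with h=3.75 from center); Taking the intersection: the r=5 sphere lies inside the r=11 sphere at (4.5, 2), so it is kept whole — 1 connected region. Overall, the cross-section is a single solid region. The nearest boundary edge runs (0.00, 4.47)→(1.71, 4.13); distance from the point to it = 0.24 mm. The point is inside the cross-section, 0.24 mm from the nearest boundary — within the 0.5 mm shell band (2 × 0.25).

shell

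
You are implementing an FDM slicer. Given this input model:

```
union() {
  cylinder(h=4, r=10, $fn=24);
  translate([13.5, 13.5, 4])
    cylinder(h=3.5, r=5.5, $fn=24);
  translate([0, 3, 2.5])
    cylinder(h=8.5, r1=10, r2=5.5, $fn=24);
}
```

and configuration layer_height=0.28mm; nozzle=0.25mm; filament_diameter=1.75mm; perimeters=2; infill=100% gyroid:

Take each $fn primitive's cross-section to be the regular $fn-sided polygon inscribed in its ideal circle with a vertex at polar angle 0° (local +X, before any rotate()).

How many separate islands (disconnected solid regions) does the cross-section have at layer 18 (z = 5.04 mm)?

At z = 5.04 mm: the cylinder does not reach this height (z outside [0, 4]); the r=5.5 cylinder at (13.5, 13.5) gives a regular 24-gon of circumradius 5.5 (constant along its height); the cone at (0, 3) (r1=10→r2=5.5) has section circumradius 8.655 here — a regular 24-gon; Merging all regions: the 2 present regions are separate (no shared area or edge), so areas and boundary lengths simply add and each stays a separate island — 2 connected regions. Overall, the cross-section has 2 separate islands. Island count = 2.

2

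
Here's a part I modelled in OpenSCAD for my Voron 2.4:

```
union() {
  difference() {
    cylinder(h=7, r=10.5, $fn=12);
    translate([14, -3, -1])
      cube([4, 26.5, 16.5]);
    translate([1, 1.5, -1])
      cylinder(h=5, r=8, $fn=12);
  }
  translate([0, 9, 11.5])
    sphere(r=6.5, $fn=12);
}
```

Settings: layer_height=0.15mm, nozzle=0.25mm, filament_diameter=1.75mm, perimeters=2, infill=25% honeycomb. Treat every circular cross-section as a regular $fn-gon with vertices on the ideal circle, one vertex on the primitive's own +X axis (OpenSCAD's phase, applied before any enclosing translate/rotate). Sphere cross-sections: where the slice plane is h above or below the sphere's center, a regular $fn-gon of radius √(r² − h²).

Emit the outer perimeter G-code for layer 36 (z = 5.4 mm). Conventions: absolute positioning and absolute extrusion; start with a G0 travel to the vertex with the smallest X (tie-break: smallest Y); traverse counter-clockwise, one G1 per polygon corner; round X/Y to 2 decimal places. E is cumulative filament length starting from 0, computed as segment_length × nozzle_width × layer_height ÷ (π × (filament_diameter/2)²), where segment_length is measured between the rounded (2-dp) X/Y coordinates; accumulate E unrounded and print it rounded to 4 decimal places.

G0 X-10.50 Y0.00 Z5.40
G1 X-9.09 Y-5.25 E0.0848
G1 X-5.25 Y-9.09 E0.1694
G1 X0.00 Y-10.50 E0.2542
G1 X5.25 Y-9.09 E0.3389
G1 X9.09 Y-5.25 E0.4236
G1 X10.50 Y0.00 E0.5083
G1 X9.09 Y5.25 E0.5931
G1 X5.25 Y9.09 E0.6778
G1 X1.99 Y9.97 E0.7304
G1 X1.94 Y10.12 E0.7329
G1 X1.12 Y10.94 E0.7509
G1 X0.00 Y11.24 E0.7690
G1 X-1.12 Y10.94 E0.7871
G1 X-1.94 Y10.12 E0.8052
G1 X-1.99 Y9.97 E0.8076
G1 X-5.25 Y9.09 E0.8603
G1 X-9.09 Y5.25 E0.9450
G1 X-10.50 Y0.00 E1.0297

At z = 5.4 mm: the r=10.5 cylinder gives a regular 12-gon of circumradius 10.5 (constant along its height); the 4×26.5 cube at (14, -3) contributes its full rectangle; the cylinder at (1, 1.5) is absent (z outside [-1, 4]); Taking the first minus the rest: starting from the r=10.5 cylinder, the 4×26.5 cube at (14, -3) misses the remaining region (no effect) — 1 connected region; the r=6.5 sphere at (0, 9) slices to a regular 12-gon of circumradius 2.245 (√(r²−h²) with h=6.1 from center); Merging all regions: the regions partially overlap (shared area 12.71 mm²), so overlapping operands fuse into one piece — 1 connected region. The outline is a single polygon with 18 vertices. Extrusion per mm of travel: 0.25 × 0.15 / (π × 0.875²) = 0.015591. Accumulating E over each segment gives final E = 1.0297.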